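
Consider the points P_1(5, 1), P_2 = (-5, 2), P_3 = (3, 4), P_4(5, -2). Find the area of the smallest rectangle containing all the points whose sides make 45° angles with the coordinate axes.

70

In coordinates u = x + y, v = x − y the rectangle is axis-aligned; the map (x,y)→(u,v) scales areas by 2.
u-values: 6, -3, 7, 3; range = 7 − (-3) = 10.
v-values: 4, -7, -1, 7; range = 7 − (-7) = 14.
Area = (10 × 14) / 2 = 70.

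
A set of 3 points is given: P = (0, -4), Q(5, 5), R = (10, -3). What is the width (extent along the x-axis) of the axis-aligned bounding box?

10

max x = 10, min x = 0, so width = 10.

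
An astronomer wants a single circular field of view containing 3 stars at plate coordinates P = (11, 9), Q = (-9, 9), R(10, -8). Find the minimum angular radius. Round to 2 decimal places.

12.77

Side lengths²: PQ² = 400, PR² = 290, QR² = 650.
Since QR² = 650 < 400 + 290 = 690, the triangle is acute, so the smallest enclosing circle is the circumcircle.
Circumcentre = (1, 18/17), r² = 47125/289.
r = √(47125/289) ≈ 12.77.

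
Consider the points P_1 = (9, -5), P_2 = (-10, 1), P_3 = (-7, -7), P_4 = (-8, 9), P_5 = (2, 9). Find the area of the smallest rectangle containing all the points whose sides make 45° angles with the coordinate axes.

387.5

In coordinates u = x + y, v = x − y the rectangle is axis-aligned; the map (x,y)→(u,v) scales areas by 2.
u-values: 4, -9, -14, 1, 11; range = 11 − (-14) = 25.
v-values: 14, -11, 0, -17, -7; range = 14 − (-17) = 31.
Area = (25 × 31) / 2 = 387.5.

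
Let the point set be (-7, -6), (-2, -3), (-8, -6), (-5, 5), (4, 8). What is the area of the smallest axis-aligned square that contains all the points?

The bounding box has width 12 and height 14.
An axis-aligned square enclosing the set must have side ≥ max(width, height).
So the minimum side is max(12, 14) = 14.
Area = 14² = 196.

196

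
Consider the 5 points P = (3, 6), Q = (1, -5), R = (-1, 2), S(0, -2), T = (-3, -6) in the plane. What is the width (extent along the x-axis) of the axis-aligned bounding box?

max x = 3, min x = -3, so width = 6.

6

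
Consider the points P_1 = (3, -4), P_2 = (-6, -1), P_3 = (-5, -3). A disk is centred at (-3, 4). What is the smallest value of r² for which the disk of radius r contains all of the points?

The required radius is the distance from (-3, 4) to the farthest point.
Squared distances: 100, 34, 53.
Maximum is 100, attained at P_1.

100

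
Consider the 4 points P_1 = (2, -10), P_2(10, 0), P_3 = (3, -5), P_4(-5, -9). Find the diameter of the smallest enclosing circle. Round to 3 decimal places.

By Welzl's lemma the MEC is supported by two points (diametrically opposite) or three points (on a circumcircle).
The farthest pair is P_2–P_4 with squared distance 306. The circle on this segment as diameter has centre (2.5, -4.5) and r² = 306/4 = 76.5.
Check P_1: distance² to centre = 30.5 ≤ 76.5, so it lies inside.
All remaining points lie in this disk, and no smaller disk contains both endpoints, so this is the minimum enclosing circle.
Diameter = 2r = 2√(76.5) ≈ 17.493.

17.493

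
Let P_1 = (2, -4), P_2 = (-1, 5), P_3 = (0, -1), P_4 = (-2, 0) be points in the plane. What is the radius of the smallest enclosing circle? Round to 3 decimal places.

The farthest pair is P_1–P_2 with squared distance 90. The circle on this segment as diameter has centre (0.5, 0.5) and r² = 90/4 = 22.5.
Check P_3: distance² to centre = 2.5 ≤ 22.5, so it lies inside.
All remaining points lie in this disk, and no smaller disk contains both endpoints, so this is the minimum enclosing circle.
r = √(22.5) ≈ 4.743.

4.743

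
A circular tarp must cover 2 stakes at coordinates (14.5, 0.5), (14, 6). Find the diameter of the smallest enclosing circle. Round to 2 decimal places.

The smallest circle enclosing two points has them as diameter endpoints.
Centre = midpoint = (14.25, 3.25); r² = |(14.5, 0.5)−(14, 6)|²/4 = 30.5/4 = 7.625.
Diameter = 2r = 2√(7.625) ≈ 5.52.

5.52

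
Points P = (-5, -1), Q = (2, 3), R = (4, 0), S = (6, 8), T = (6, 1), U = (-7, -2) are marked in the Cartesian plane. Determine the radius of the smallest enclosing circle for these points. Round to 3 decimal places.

8.201

A smallest enclosing disk is always determined by at most three of the input points on its boundary.
The farthest pair is S–U with squared distance 269. The circle on this segment as diameter has centre (-0.5, 3) and r² = 269/4 = 67.25.
Check P: distance² to centre = 36.25 ≤ 67.25, so it lies inside.
All remaining points lie in this disk, and no smaller disk contains both endpoints, so this is the minimum enclosing circle.
r = √(67.25) ≈ 8.201.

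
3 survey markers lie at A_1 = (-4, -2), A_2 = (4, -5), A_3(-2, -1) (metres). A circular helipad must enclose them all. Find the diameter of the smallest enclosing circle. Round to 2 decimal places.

8.54

Side lengths²: A_1A_2² = 73, A_1A_3² = 5, A_2A_3² = 52.
Since A_1A_2² = 73 ≥ 52 + 5 = 57, the angle opposite A_1A_2 is not acute, so the smallest enclosing circle has A_1A_2 as diameter.
Centre = midpoint of A_1A_2 = (0, -3.5), r² = 73/4 = 18.25.
Diameter = 2r = 2√(18.25) ≈ 8.54.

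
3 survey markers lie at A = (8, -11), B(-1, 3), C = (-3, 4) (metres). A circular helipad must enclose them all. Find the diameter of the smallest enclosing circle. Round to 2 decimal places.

Side lengths²: AB² = 277, AC² = 346, BC² = 5.
Since AC² = 346 ≥ 277 + 5 = 282, the angle opposite AC is not acute, so the smallest enclosing circle has AC as diameter.
Centre = midpoint of AC = (2.5, -3.5), r² = 346/4 = 86.5.
Diameter = 2r = 2√(86.5) ≈ 18.60.

18.60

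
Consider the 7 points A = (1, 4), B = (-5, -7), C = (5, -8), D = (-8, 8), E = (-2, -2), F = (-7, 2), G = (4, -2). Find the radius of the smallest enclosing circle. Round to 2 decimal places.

By Welzl's lemma the MEC is supported by two points (diametrically opposite) or three points (on a circumcircle).
The farthest pair is C–D with squared distance 425. The circle on this segment as diameter has centre (-1.5, 0) and r² = 425/4 = 106.25.
Check A: distance² to centre = 22.25 ≤ 106.25, so it lies inside.
All remaining points lie in this disk, and no smaller disk contains both endpoints, so this is the minimum enclosing circle.
r = √(106.25) ≈ 10.31.

10.31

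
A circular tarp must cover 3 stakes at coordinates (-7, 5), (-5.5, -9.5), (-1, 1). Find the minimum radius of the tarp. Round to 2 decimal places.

7.29

Call the three points A, B, C in the order given.
Side lengths²: AB² = 212.5, AC² = 52, BC² = 130.5.
Since AB² = 212.5 ≥ 130.5 + 52 = 182.5, the angle opposite AB is not acute, so the smallest enclosing circle has AB as diameter.
Centre = midpoint of AB = (-6.25, -2.25), r² = 212.5/4 = 53.125.
r = √(53.125) ≈ 7.29.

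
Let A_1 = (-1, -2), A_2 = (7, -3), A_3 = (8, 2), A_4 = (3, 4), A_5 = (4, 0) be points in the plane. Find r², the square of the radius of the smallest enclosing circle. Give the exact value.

The farthest pair is A_1–A_3 with squared distance 97. The circle on this segment as diameter has centre (3.5, 0) and r² = 97/4 = 24.25.
Check A_2: distance² to centre = 21.25 ≤ 24.25, so it lies inside.
All remaining points lie in this disk, and no smaller disk contains both endpoints, so this is the minimum enclosing circle.

24.25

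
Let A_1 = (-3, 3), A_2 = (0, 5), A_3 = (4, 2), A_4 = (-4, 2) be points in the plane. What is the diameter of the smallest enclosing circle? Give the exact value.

8

The minimum enclosing circle of a finite set is fixed by two of the points (as a diameter) or three (as a circumcircle).
The farthest pair is A_3–A_4 with squared distance 64. The circle on this segment as diameter has centre (0, 2) and r² = 64/4 = 16.
Check A_1: distance² to centre = 10 ≤ 16, so it lies inside.
All remaining points lie in this disk, and no smaller disk contains both endpoints, so this is the minimum enclosing circle.
Diameter = 2r = 2√16 = 8.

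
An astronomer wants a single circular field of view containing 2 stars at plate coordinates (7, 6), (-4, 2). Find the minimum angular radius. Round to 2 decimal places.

5.85

The smallest circle enclosing two points has them as diameter endpoints.
Centre = midpoint = (1.5, 4); r² = |(7, 6)−(-4, 2)|²/4 = 137/4 = 34.25.
r = √(34.25) ≈ 5.85.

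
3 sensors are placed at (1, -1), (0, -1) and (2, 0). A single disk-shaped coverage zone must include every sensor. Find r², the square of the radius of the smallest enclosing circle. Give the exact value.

Call the three points A, B, C in the order given.
Side lengths²: AB² = 1, AC² = 2, BC² = 5.
Since BC² = 5 ≥ 2 + 1 = 3, the angle opposite BC is not acute, so the smallest enclosing circle has BC as diameter.
Centre = midpoint of BC = (1, -0.5), r² = 5/4 = 1.25.

1.25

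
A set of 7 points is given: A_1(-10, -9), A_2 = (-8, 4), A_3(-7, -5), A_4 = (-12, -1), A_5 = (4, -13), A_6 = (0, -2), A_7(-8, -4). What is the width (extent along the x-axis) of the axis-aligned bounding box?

max x = 4, min x = -12, so width = 16.

16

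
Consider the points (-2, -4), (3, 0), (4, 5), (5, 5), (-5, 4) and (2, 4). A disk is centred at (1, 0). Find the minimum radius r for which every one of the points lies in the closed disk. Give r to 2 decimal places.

7.21

The required radius is the distance from (1, 0) to the farthest point.
Squared distances: 25, 4, 34, 41, 52, 17.
Maximum is 52, attained at (-5, 4).
r = √52 ≈ 7.21.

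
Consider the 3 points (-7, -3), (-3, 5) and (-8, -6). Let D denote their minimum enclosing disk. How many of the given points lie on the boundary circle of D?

2

Call the three points A, B, C in the order given.
Side lengths²: AB² = 80, AC² = 10, BC² = 146.
Since BC² = 146 ≥ 80 + 10 = 90, the angle opposite BC is not acute, so the smallest enclosing circle has BC as diameter.
Centre = midpoint of BC = (-5.5, -0.5), r² = 146/4 = 36.5.
The points at distance exactly r from the centre are (-3, 5), (-8, -6) — 2 points.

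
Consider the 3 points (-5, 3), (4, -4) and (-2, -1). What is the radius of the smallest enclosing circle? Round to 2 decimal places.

5.70

Call the three points A, B, C in the order given.
Side lengths²: AB² = 130, AC² = 25, BC² = 45.
Since AB² = 130 ≥ 45 + 25 = 70, the angle opposite AB is not acute, so the smallest enclosing circle has AB as diameter.
Centre = midpoint of AB = (-0.5, -0.5), r² = 130/4 = 32.5.
r = √(32.5) ≈ 5.70.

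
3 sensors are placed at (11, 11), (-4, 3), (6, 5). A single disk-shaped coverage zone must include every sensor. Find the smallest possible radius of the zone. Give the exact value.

Call the three points A, B, C in the order given.
Side lengths²: AB² = 289, AC² = 61, BC² = 104.
Since AB² = 289 ≥ 104 + 61 = 165, the angle opposite AB is not acute, so the smallest enclosing circle has AB as diameter.
Centre = midpoint of AB = (3.5, 7), r² = 289/4 = 72.25.
r = √(72.25) = 8.5.

8.5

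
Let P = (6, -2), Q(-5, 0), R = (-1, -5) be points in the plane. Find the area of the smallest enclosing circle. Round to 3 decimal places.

98.175

Side lengths²: PQ² = 125, PR² = 58, QR² = 41.
Since PQ² = 125 ≥ 58 + 41 = 99, the angle opposite PQ is not acute, so the smallest enclosing circle has PQ as diameter.
Centre = midpoint of PQ = (0.5, -1), r² = 125/4 = 31.25.
Area = π·r² = π·31.25 ≈ 98.175.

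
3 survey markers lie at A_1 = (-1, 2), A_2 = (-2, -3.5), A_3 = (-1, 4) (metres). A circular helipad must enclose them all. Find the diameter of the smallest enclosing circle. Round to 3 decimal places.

7.566

Side lengths²: A_1A_2² = 31.25, A_1A_3² = 4, A_2A_3² = 57.25.
Since A_2A_3² = 57.25 ≥ 31.25 + 4 = 35.25, the angle opposite A_2A_3 is not acute, so the smallest enclosing circle has A_2A_3 as diameter.
Centre = midpoint of A_2A_3 = (-1.5, 0.25), r² = 57.25/4 = 14.3125.
Diameter = 2r = 2√(14.3125) ≈ 7.566.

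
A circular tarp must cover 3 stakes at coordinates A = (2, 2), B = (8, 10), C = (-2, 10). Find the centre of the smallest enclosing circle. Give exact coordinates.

(3, 7.5)

Side lengths²: AB² = 100, AC² = 80, BC² = 100.
Since BC² = 100 < 100 + 80 = 180, the triangle is acute, so the smallest enclosing circle is the circumcircle.
Circumcentre = (3, 7.5), r² = 31.25.
Centre = (3, 7.5).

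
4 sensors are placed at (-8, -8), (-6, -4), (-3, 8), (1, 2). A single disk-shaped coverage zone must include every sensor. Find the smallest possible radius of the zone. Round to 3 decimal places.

By Welzl's lemma the MEC is supported by two points (diametrically opposite) or three points (on a circumcircle).
The farthest pair is (-8, -8)–(-3, 8) with squared distance 281. The circle on this segment as diameter has centre (-5.5, 0) and r² = 281/4 = 70.25.
Check (-6, -4): distance² to centre = 16.25 ≤ 70.25, so it lies inside.
All remaining points lie in this disk, and no smaller disk contains both endpoints, so this is the minimum enclosing circle.
r = √(70.25) ≈ 8.382.

8.382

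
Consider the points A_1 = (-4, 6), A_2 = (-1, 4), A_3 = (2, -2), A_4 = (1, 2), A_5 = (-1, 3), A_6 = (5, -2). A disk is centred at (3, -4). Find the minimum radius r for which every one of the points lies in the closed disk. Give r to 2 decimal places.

The required radius is the distance from (3, -4) to the farthest point.
Squared distances: 149, 80, 5, 40, 65, 8.
Maximum is 149, attained at A_1.
r = √149 ≈ 12.21.

12.21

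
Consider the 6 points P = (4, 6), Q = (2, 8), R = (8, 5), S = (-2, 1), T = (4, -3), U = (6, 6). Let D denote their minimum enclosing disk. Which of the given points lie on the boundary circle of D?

The minimum enclosing circle of a finite set is fixed by two of the points (as a diameter) or three (as a circumcircle).
The farthest pair is Q–T with squared distance 125. The circle on this segment as diameter has centre (3, 2.5) and r² = 125/4 = 31.25.
Check P: distance² to centre = 13.25 ≤ 31.25, so it lies inside.
All remaining points lie in this disk, and no smaller disk contains both endpoints, so this is the minimum enclosing circle.
The points at distance exactly r from the centre are Q, R, T — 3 points.

Q, R, T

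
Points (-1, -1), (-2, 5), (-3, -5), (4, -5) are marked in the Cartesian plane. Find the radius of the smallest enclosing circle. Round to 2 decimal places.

5.86

By Welzl's lemma the MEC is supported by two points (diametrically opposite) or three points (on a circumcircle).
The minimum enclosing circle is determined by three boundary points: (-2, 5), (-3, -5), (4, -5).
Their circumcentre is (0.5, -0.3) with r² = 34.34.
The farthest remaining point (-1, -1) is at distance² 2.74 ≤ 34.34.
r = √(34.34) ≈ 5.86.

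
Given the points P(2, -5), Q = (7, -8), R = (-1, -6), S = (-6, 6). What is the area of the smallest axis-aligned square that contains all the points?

The bounding box has width 13 and height 14.
An axis-aligned square enclosing the set must have side ≥ max(width, height).
So the minimum side is max(13, 14) = 14.
Area = 14² = 196.

196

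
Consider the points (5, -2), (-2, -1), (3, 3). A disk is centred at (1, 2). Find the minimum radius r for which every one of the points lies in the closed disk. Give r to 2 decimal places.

The required radius is the distance from (1, 2) to the farthest point.
Squared distances: 32, 18, 5.
Maximum is 32, attained at (5, -2).
r = √32 ≈ 5.66.

5.66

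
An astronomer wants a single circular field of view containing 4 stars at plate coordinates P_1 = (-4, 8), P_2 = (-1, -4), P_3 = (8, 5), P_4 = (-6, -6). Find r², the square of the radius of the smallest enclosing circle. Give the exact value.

134725/1682

The minimum enclosing circle is determined by three boundary points: P_1, P_3, P_4.
Their circumcentre is (25/58, 13/58) with r² = 134725/1682.
The farthest remaining point P_2 is at distance² 33457/1682 ≤ 134725/1682.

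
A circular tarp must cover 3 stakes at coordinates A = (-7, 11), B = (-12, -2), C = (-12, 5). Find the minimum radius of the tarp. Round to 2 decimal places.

Side lengths²: AB² = 194, AC² = 61, BC² = 49.
Since AB² = 194 ≥ 61 + 49 = 110, the angle opposite AB is not acute, so the smallest enclosing circle has AB as diameter.
Centre = midpoint of AB = (-9.5, 4.5), r² = 194/4 = 48.5.
r = √(48.5) ≈ 6.96.

6.96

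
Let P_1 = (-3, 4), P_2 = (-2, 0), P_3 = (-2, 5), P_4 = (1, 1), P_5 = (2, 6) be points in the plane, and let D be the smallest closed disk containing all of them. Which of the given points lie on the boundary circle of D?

P_2, P_5

The farthest pair is P_2–P_5 with squared distance 52. The circle on this segment as diameter has centre (0, 3) and r² = 52/4 = 13.
Check P_1: distance² to centre = 10 ≤ 13, so it lies inside.
All remaining points lie in this disk, and no smaller disk contains both endpoints, so this is the minimum enclosing circle.
The points at distance exactly r from the centre are P_2, P_5 — 2 points.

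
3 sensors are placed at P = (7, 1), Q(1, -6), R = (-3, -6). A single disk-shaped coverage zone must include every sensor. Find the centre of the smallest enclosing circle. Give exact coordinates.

(2, -2.5)

Side lengths²: PQ² = 85, PR² = 149, QR² = 16.
Since PR² = 149 ≥ 85 + 16 = 101, the angle opposite PR is not acute, so the smallest enclosing circle has PR as diameter.
Centre = midpoint of PR = (2, -2.5), r² = 149/4 = 37.25.
Centre = (2, -2.5).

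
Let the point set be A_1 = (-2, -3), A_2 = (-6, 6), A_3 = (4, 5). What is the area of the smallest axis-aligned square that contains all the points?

100

The bounding box has width 10 and height 9.
An axis-aligned square enclosing the set must have side ≥ max(width, height).
So the minimum side is max(10, 9) = 10.
Area = 10² = 100.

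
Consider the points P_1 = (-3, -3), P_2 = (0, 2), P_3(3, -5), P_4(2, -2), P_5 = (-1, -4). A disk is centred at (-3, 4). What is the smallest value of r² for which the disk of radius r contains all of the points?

117

The required radius is the distance from (-3, 4) to the farthest point.
Squared distances: 49, 13, 117, 61, 68.
Maximum is 117, attained at P_3.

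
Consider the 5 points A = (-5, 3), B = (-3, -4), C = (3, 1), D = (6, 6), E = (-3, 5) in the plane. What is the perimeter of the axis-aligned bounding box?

42

Width = max x − min x = 6 − (-5) = 11.
Height = max y − min y = 6 − (-4) = 10.
Perimeter = 2(11 + 10) = 42.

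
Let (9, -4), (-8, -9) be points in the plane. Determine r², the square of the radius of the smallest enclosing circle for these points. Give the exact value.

The smallest circle enclosing two points has them as diameter endpoints.
Centre = midpoint = (0.5, -6.5); r² = |(9, -4)−(-8, -9)|²/4 = 314/4 = 78.5.

78.5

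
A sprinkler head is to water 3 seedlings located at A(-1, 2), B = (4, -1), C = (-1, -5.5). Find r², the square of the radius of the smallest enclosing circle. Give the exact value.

Side lengths²: AB² = 34, AC² = 56.25, BC² = 45.25.
Since AC² = 56.25 < 45.25 + 34 = 79.25, the triangle is acute, so the smallest enclosing circle is the circumcircle.
Circumcentre = (0.15, -1.75), r² = 15.385.

15.385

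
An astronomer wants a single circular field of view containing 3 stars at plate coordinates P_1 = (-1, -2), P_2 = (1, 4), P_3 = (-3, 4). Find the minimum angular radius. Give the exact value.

10/3

Side lengths²: P_1P_2² = 40, P_1P_3² = 40, P_2P_3² = 16.
Since P_1P_3² = 40 < 40 + 16 = 56, the triangle is acute, so the smallest enclosing circle is the circumcircle.
Circumcentre = (-1, 4/3), r² = 100/9.
r = √(100/9) = 10/3.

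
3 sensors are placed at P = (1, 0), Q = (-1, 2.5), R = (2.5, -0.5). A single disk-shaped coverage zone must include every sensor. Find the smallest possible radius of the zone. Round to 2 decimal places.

2.30

Side lengths²: PQ² = 10.25, PR² = 2.5, QR² = 21.25.
Since QR² = 21.25 ≥ 10.25 + 2.5 = 12.75, the angle opposite QR is not acute, so the smallest enclosing circle has QR as diameter.
Centre = midpoint of QR = (0.75, 1), r² = 21.25/4 = 5.3125.
r = √(5.3125) ≈ 2.30.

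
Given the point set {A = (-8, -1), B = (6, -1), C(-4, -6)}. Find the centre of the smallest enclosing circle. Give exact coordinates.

Side lengths²: AB² = 196, AC² = 41, BC² = 125.
Since AB² = 196 ≥ 125 + 41 = 166, the angle opposite AB is not acute, so the smallest enclosing circle has AB as diameter.
Centre = midpoint of AB = (-1, -1), r² = 196/4 = 49.
Centre = (-1, -1).

(-1, -1)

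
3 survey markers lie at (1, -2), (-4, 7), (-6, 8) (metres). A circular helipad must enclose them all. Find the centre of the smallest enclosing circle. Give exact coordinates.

Call the three points A, B, C in the order given.
Side lengths²: AB² = 106, AC² = 149, BC² = 5.
Since AC² = 149 ≥ 106 + 5 = 111, the angle opposite AC is not acute, so the smallest enclosing circle has AC as diameter.
Centre = midpoint of AC = (-2.5, 3), r² = 149/4 = 37.25.
Centre = (-2.5, 3).

(-2.5, 3)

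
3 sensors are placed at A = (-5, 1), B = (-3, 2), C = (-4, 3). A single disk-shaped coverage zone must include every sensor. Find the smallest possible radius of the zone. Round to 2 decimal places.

1.18

Side lengths²: AB² = 5, AC² = 5, BC² = 2.
Since AC² = 5 < 5 + 2 = 7, the triangle is acute, so the smallest enclosing circle is the circumcircle.
Circumcentre = (-25/6, 11/6), r² = 25/18.
r = √(25/18) ≈ 1.18.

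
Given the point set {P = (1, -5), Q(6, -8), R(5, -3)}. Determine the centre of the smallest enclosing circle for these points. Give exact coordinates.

(43/11, -64/11)

Side lengths²: PQ² = 34, PR² = 20, QR² = 26.
Since PQ² = 34 < 26 + 20 = 46, the triangle is acute, so the smallest enclosing circle is the circumcircle.
Circumcentre = (43/11, -64/11), r² = 1105/121.
Centre = (43/11, -64/11).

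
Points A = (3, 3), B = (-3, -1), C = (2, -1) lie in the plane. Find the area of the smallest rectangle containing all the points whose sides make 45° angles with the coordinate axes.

25

In coordinates u = x + y, v = x − y the rectangle is axis-aligned; the map (x,y)→(u,v) scales areas by 2.
u-values: 6, -4, 1; range = 6 − (-4) = 10.
v-values: 0, -2, 3; range = 3 − (-2) = 5.
Area = (10 × 5) / 2 = 25.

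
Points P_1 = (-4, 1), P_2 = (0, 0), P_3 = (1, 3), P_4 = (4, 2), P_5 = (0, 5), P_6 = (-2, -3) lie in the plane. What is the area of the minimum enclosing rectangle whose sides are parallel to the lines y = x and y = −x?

38.5

In coordinates u = x + y, v = x − y the rectangle is axis-aligned; the map (x,y)→(u,v) scales areas by 2.
u-values: -3, 0, 4, 6, 5, -5; range = 6 − (-5) = 11.
v-values: -5, 0, -2, 2, -5, 1; range = 2 − (-5) = 7.
Area = (11 × 7) / 2 = 38.5.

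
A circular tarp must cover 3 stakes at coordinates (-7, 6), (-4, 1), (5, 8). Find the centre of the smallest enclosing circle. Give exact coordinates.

Call the three points A, B, C in the order given.
Side lengths²: AB² = 34, AC² = 148, BC² = 130.
Since AC² = 148 < 130 + 34 = 164, the triangle is acute, so the smallest enclosing circle is the circumcircle.
Circumcentre = (-29/33, 69/11), r² = 40885/1089.
Centre = (-29/33, 69/11).

(-29/33, 69/11)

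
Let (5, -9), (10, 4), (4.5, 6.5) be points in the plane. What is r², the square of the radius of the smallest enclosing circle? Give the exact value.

60.125

Call the three points A, B, C in the order given.
Side lengths²: AB² = 194, AC² = 240.5, BC² = 36.5.
Since AC² = 240.5 ≥ 194 + 36.5 = 230.5, the angle opposite AC is not acute, so the smallest enclosing circle has AC as diameter.
Centre = midpoint of AC = (4.75, -1.25), r² = 240.5/4 = 60.125.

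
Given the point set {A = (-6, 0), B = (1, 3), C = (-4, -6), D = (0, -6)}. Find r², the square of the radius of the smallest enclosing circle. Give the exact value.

The farthest pair is B–C with squared distance 106. The circle on this segment as diameter has centre (-1.5, -1.5) and r² = 106/4 = 26.5.
Check A: distance² to centre = 22.5 ≤ 26.5, so it lies inside.
All remaining points lie in this disk, and no smaller disk contains both endpoints, so this is the minimum enclosing circle.

26.5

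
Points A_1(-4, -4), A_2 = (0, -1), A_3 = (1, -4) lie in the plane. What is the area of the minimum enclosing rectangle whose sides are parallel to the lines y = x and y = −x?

In coordinates u = x + y, v = x − y the rectangle is axis-aligned; the map (x,y)→(u,v) scales areas by 2.
u-values: -8, -1, -3; range = -1 − (-8) = 7.
v-values: 0, 1, 5; range = 5 − 0 = 5.
Area = (7 × 5) / 2 = 17.5.

17.5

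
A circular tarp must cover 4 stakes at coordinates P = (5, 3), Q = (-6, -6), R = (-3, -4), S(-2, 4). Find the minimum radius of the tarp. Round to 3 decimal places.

7.106

The farthest pair is P–Q with squared distance 202. The circle on this segment as diameter has centre (-0.5, -1.5) and r² = 202/4 = 50.5.
Check R: distance² to centre = 12.5 ≤ 50.5, so it lies inside.
All remaining points lie in this disk, and no smaller disk contains both endpoints, so this is the minimum enclosing circle.
r = √(50.5) ≈ 7.106.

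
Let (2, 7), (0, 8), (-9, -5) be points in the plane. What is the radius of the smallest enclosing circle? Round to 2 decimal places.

Call the three points A, B, C in the order given.
Side lengths²: AB² = 5, AC² = 265, BC² = 250.
Since AC² = 265 ≥ 250 + 5 = 255, the angle opposite AC is not acute, so the smallest enclosing circle has AC as diameter.
Centre = midpoint of AC = (-3.5, 1), r² = 265/4 = 66.25.
r = √(66.25) ≈ 8.14.

8.14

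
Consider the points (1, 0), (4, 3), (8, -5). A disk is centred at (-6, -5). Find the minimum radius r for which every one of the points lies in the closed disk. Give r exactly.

The required radius is the distance from (-6, -5) to the farthest point.
Squared distances: 74, 164, 196.
Maximum is 196, attained at (8, -5).
r = √196 = 14.

14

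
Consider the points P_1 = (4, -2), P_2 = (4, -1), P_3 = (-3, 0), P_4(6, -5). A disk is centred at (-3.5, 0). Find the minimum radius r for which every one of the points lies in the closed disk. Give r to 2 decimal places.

10.74

The required radius is the distance from (-3.5, 0) to the farthest point.
Squared distances: 60.25, 57.25, 0.25, 115.25.
Maximum is 115.25, attained at P_4.
r = √(115.25) ≈ 10.74.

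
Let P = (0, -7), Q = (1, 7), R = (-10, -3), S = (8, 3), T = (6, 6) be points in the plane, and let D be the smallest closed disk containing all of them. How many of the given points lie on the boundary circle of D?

The minimum enclosing circle of a finite set is fixed by two of the points (as a diameter) or three (as a circumcircle).
The farthest pair is R–S with squared distance 360. The circle on this segment as diameter has centre (-1, 0) and r² = 360/4 = 90.
Check P: distance² to centre = 50 ≤ 90, so it lies inside.
All remaining points lie in this disk, and no smaller disk contains both endpoints, so this is the minimum enclosing circle.
The points at distance exactly r from the centre are R, S — 2 points.

2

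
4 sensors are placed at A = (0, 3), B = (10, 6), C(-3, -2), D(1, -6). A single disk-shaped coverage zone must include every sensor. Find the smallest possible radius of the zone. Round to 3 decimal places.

7.710

By Welzl's lemma the MEC is supported by two points (diametrically opposite) or three points (on a circumcircle).
The minimum enclosing circle is determined by three boundary points: B, C, D.
Their circumcentre is (57/14, 15/14) with r² = 5825/98.
The farthest remaining point A is at distance² 1989/98 ≤ 5825/98.
r = √(5825/98) ≈ 7.710.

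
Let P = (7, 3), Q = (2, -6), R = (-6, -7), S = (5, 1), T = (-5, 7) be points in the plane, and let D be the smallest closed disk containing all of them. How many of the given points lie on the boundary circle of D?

The minimum enclosing circle of a finite set is fixed by two of the points (as a diameter) or three (as a circumcircle).
The minimum enclosing circle is determined by three boundary points: P, R, T.
Their circumcentre is (-67/86, -29/86) with r² = 264965/3698.
The farthest remaining point Q is at distance² 147145/3698 ≤ 264965/3698.
The points at distance exactly r from the centre are P, R, T — 3 points.

3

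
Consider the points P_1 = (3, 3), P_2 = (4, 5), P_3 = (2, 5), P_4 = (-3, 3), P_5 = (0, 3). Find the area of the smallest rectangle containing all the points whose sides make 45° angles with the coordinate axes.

27

In coordinates u = x + y, v = x − y the rectangle is axis-aligned; the map (x,y)→(u,v) scales areas by 2.
u-values: 6, 9, 7, 0, 3; range = 9 − 0 = 9.
v-values: 0, -1, -3, -6, -3; range = 0 − (-6) = 6.
Area = (9 × 6) / 2 = 27.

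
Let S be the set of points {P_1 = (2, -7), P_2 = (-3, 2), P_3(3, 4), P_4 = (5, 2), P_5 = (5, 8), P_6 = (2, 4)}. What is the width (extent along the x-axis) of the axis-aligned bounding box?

max x = 5, min x = -3, so width = 8.

8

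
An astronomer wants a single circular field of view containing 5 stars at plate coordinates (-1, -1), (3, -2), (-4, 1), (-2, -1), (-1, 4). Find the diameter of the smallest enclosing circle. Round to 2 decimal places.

By Welzl's lemma the MEC is supported by two points (diametrically opposite) or three points (on a circumcircle).
The minimum enclosing circle is determined by three boundary points: (3, -2), (-4, 1), (-1, 4).
Their circumcentre is (-0.2, 0.2) with r² = 15.08.
The farthest remaining point (-2, -1) is at distance² 4.68 ≤ 15.08.
Diameter = 2r = 2√(15.08) ≈ 7.77.

7.77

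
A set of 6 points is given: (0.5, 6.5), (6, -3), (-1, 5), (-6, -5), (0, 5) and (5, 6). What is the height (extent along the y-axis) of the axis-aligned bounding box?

max y = 6.5, min y = -5, so height = 11.5.

11.5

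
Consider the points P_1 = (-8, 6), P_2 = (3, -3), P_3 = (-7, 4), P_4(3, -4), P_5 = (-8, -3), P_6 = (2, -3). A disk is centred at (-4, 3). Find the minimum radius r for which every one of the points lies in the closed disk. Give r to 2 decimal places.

The required radius is the distance from (-4, 3) to the farthest point.
Squared distances: 25, 85, 10, 98, 52, 72.
Maximum is 98, attained at P_4.
r = √98 ≈ 9.90.

9.90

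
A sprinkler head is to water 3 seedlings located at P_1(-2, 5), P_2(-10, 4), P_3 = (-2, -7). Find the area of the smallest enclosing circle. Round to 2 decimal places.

147.57

Side lengths²: P_1P_2² = 65, P_1P_3² = 144, P_2P_3² = 185.
Since P_2P_3² = 185 < 144 + 65 = 209, the triangle is acute, so the smallest enclosing circle is the circumcircle.
Circumcentre = (-5.3125, -1), r² = 46.97265625.
Area = π·r² = π·46.97265625 ≈ 147.57.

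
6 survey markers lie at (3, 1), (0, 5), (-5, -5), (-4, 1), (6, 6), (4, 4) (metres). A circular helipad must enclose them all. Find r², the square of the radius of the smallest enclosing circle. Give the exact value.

60.5

The minimum enclosing circle of a finite set is fixed by two of the points (as a diameter) or three (as a circumcircle).
The farthest pair is (-5, -5)–(6, 6) with squared distance 242. The circle on this segment as diameter has centre (0.5, 0.5) and r² = 242/4 = 60.5.
Check (3, 1): distance² to centre = 6.5 ≤ 60.5, so it lies inside.
All remaining points lie in this disk, and no smaller disk contains both endpoints, so this is the minimum enclosing circle.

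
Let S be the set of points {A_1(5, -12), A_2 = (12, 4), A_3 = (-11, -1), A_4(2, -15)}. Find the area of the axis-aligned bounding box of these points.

437

x ranges over [-11, 12], width 23.
y ranges over [-15, 4], height 19.
Area = 23 × 19 = 437.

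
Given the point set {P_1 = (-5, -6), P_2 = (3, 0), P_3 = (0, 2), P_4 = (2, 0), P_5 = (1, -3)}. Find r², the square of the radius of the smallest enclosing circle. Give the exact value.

The minimum enclosing circle of a finite set is fixed by two of the points (as a diameter) or three (as a circumcircle).
The minimum enclosing circle is determined by three boundary points: P_1, P_2, P_3.
Their circumcentre is (-37/34, -49/17) with r² = 28925/1156.
The farthest remaining point P_4 is at distance² 20629/1156 ≤ 28925/1156.

28925/1156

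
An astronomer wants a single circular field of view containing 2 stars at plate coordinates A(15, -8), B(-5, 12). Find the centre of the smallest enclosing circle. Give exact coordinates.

The smallest circle enclosing two points has them as diameter endpoints.
Centre = midpoint = (5, 2); r² = |AB|²/4 = 800/4 = 200.
Centre = (5, 2).

(5, 2)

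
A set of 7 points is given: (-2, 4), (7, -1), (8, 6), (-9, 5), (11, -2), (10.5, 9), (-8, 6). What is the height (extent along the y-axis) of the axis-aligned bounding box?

max y = 9, min y = -2, so height = 11.

11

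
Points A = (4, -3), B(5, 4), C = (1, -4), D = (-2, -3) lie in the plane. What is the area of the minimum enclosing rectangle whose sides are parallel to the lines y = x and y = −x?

In coordinates u = x + y, v = x − y the rectangle is axis-aligned; the map (x,y)→(u,v) scales areas by 2.
u-values: 1, 9, -3, -5; range = 9 − (-5) = 14.
v-values: 7, 1, 5, 1; range = 7 − 1 = 6.
Area = (14 × 6) / 2 = 42.

42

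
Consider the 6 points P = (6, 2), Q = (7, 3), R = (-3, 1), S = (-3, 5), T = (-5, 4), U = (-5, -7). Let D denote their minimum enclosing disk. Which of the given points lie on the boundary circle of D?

Q, T, U

By Welzl's lemma the MEC is supported by two points (diametrically opposite) or three points (on a circumcircle).
The minimum enclosing circle is determined by three boundary points: Q, T, U.
Their circumcentre is (7/12, -1.5) with r² = 8845/144.
The farthest remaining point S is at distance² 7933/144 ≤ 8845/144.
The points at distance exactly r from the centre are Q, T, U — 3 points.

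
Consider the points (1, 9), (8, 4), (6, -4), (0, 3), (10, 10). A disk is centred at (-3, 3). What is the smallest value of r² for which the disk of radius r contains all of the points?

The required radius is the distance from (-3, 3) to the farthest point.
Squared distances: 52, 122, 130, 9, 218.
Maximum is 218, attained at (10, 10).

218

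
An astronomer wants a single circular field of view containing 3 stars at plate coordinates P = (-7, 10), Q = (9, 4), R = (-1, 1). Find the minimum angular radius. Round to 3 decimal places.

Side lengths²: PQ² = 292, PR² = 117, QR² = 109.
Since PQ² = 292 ≥ 117 + 109 = 226, the angle opposite PQ is not acute, so the smallest enclosing circle has PQ as diameter.
Centre = midpoint of PQ = (1, 7), r² = 292/4 = 73.
r = √73 ≈ 8.544.

8.544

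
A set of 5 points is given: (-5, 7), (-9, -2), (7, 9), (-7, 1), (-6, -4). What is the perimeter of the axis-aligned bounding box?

Width = max x − min x = 7 − (-9) = 16.
Height = max y − min y = 9 − (-4) = 13.
Perimeter = 2(16 + 13) = 58.

58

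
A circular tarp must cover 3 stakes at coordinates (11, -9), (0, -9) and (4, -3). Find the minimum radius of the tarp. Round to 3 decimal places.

Call the three points A, B, C in the order given.
Side lengths²: AB² = 121, AC² = 85, BC² = 52.
Since AB² = 121 < 85 + 52 = 137, the triangle is acute, so the smallest enclosing circle is the circumcircle.
Circumcentre = (5.5, -25/3), r² = 1105/36.
r = √(1105/36) ≈ 5.540.

5.540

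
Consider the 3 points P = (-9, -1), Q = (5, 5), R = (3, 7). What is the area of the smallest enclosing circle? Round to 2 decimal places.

Side lengths²: PQ² = 232, PR² = 208, QR² = 8.
Since PQ² = 232 ≥ 208 + 8 = 216, the angle opposite PQ is not acute, so the smallest enclosing circle has PQ as diameter.
Centre = midpoint of PQ = (-2, 2), r² = 232/4 = 58.
Area = π·r² = π·58 ≈ 182.21.

182.21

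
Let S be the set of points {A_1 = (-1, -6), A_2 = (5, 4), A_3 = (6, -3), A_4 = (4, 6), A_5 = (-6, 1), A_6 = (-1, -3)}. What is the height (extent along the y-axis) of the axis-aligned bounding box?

max y = 6, min y = -6, so height = 12.

12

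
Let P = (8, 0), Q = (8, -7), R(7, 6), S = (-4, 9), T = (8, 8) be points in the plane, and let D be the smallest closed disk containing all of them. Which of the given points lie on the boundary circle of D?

The farthest pair is Q–S with squared distance 400. The circle on this segment as diameter has centre (2, 1) and r² = 400/4 = 100.
Check P: distance² to centre = 37 ≤ 100, so it lies inside.
All remaining points lie in this disk, and no smaller disk contains both endpoints, so this is the minimum enclosing circle.
The points at distance exactly r from the centre are Q, S — 2 points.

Q, S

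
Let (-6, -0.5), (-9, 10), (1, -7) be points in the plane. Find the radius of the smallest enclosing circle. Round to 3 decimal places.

9.862

Call the three points A, B, C in the order given.
Side lengths²: AB² = 119.25, AC² = 91.25, BC² = 389.
Since BC² = 389 ≥ 119.25 + 91.25 = 210.5, the angle opposite BC is not acute, so the smallest enclosing circle has BC as diameter.
Centre = midpoint of BC = (-4, 1.5), r² = 389/4 = 97.25.
r = √(97.25) ≈ 9.862.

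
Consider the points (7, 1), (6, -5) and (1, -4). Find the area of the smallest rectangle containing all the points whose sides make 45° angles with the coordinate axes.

33

In coordinates u = x + y, v = x − y the rectangle is axis-aligned; the map (x,y)→(u,v) scales areas by 2.
u-values: 8, 1, -3; range = 8 − (-3) = 11.
v-values: 6, 11, 5; range = 11 − 5 = 6.
Area = (11 × 6) / 2 = 33.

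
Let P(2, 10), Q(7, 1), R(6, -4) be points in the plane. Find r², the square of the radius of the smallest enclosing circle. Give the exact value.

Side lengths²: PQ² = 106, PR² = 212, QR² = 26.
Since PR² = 212 ≥ 106 + 26 = 132, the angle opposite PR is not acute, so the smallest enclosing circle has PR as diameter.
Centre = midpoint of PR = (4, 3), r² = 212/4 = 53.

53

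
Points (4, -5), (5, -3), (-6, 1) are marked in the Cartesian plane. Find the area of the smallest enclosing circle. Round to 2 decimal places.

Call the three points A, B, C in the order given.
Side lengths²: AB² = 5, AC² = 136, BC² = 137.
Since BC² = 137 < 136 + 5 = 141, the triangle is acute, so the smallest enclosing circle is the circumcircle.
Circumcentre = (-17/26, -37/26), r² = 11645/338.
Area = π·r² = π·11645/338 ≈ 108.24.

108.24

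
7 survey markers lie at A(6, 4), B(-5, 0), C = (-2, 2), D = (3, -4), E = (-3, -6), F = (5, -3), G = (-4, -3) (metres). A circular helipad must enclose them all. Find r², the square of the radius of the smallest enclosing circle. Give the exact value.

The farthest pair is A–E with squared distance 181. The circle on this segment as diameter has centre (1.5, -1) and r² = 181/4 = 45.25.
Check B: distance² to centre = 43.25 ≤ 45.25, so it lies inside.
All remaining points lie in this disk, and no smaller disk contains both endpoints, so this is the minimum enclosing circle.

45.25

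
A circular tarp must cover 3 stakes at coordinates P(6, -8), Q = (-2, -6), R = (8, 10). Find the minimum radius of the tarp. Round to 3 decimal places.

9.520

Side lengths²: PQ² = 68, PR² = 328, QR² = 356.
Since QR² = 356 < 328 + 68 = 396, the triangle is acute, so the smallest enclosing circle is the circumcircle.
Circumcentre = (151/37, 49/37), r² = 124066/1369.
r = √(124066/1369) ≈ 9.520.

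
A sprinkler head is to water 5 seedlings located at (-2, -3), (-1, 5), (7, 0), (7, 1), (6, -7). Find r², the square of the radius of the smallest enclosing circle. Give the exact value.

The farthest pair is (-1, 5)–(6, -7) with squared distance 193. The circle on this segment as diameter has centre (2.5, -1) and r² = 193/4 = 48.25.
Check (-2, -3): distance² to centre = 24.25 ≤ 48.25, so it lies inside.
All remaining points lie in this disk, and no smaller disk contains both endpoints, so this is the minimum enclosing circle.

48.25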